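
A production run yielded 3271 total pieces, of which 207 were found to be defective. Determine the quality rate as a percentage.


Formula: Quality Rate = Good Pieces / Total Pieces * 100
Good pieces = 3271 - 207 = 3064
QR = 3064 / 3271 * 100 = 93.7%

93.7%


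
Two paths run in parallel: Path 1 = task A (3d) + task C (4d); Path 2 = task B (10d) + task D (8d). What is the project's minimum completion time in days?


Path 1 = 3 + 4 = 7 days
Path 2 = 10 + 8 = 18 days
Duration = max(7, 18) = 18 days

18 days


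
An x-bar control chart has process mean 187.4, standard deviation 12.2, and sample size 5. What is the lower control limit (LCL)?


LCL = 187.4 - 3 * 12.2 / sqrt(5)

171.03


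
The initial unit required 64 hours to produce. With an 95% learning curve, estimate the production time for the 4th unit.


Formula: T_n = T_1 * (learning_rate)^(log2(n)) where learning_rate = rate/100
Doublings = log2(4) = 2
T_n = 64 * 0.95^2
T_n = 64 * 0.9025 = 57.8 hours

57.8 hours


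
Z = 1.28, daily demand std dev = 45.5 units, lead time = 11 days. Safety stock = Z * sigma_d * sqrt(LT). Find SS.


Formula: SS = z * sigma_d * sqrt(LT)
sqrt(LT) = sqrt(11) = 3.3166
SS = 1.28 * 45.5 * 3.3166
SS = 193.2 units

193.2 units


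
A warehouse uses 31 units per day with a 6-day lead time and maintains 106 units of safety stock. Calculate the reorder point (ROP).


Formula: ROP = (Daily Demand * Lead Time) + Safety Stock
Demand during lead time = 31 * 6 = 186 units
ROP = 186 + 106 = 292 units

292 units


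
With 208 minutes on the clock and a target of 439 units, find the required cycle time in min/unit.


Formula: CT = Available Time / Number of Units
CT = 208 min / 439 units
CT = 0.47 min/unit

0.47 min/unit


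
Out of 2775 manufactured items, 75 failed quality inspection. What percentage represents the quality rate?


Formula: Quality Rate = Good Pieces / Total Pieces * 100
Good pieces = 2775 - 75 = 2700
QR = 2700 / 2775 * 100 = 97.3%

97.3%


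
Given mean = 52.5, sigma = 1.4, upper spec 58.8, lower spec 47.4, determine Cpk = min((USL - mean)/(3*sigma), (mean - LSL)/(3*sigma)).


Cpu = (58.8 - 52.5) / (3 * 1.4) = 1.5
Cpl = (52.5 - 47.4) / (3 * 1.4) = 1.21
Cpk = min(1.5, 1.21) = 1.21

1.21


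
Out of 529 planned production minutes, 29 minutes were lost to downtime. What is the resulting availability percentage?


Formula: Availability = (Planned Time - Downtime) / Planned Time * 100
Uptime = 529 - 29 = 500 min
Availability = 500 / 529 * 100 = 94.5%

94.5%


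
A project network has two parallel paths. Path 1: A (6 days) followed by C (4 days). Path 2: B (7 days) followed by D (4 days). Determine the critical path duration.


Path 1 = 6 + 4 = 10 days
Path 2 = 7 + 4 = 11 days
Duration = max(10, 11) = 11 days

11 days


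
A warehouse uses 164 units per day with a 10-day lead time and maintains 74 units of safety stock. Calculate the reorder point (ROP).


Formula: ROP = (Daily Demand * Lead Time) + Safety Stock
Demand during lead time = 164 * 10 = 1640 units
ROP = 1640 + 74 = 1714 units

1714 units


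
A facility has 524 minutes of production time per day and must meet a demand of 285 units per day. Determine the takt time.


Formula: Takt Time = Available Production Time / Customer Demand
Takt = 524 min/day / 285 units/day
Takt = 1.84 min/unit

1.84 min/unit


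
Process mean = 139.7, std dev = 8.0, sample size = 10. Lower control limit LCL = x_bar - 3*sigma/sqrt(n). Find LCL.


LCL = 139.7 - 3 * 8.0 / sqrt(10)

132.11


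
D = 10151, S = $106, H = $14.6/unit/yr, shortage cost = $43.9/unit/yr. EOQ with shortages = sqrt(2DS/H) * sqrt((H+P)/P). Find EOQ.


Formula: EOQ* = sqrt(2DS/H) * sqrt((H+P)/P)
Base EOQ = sqrt(2*10151*106/14.6) = 383.92 units
Correction = sqrt((14.6+43.9)/43.9) = 1.15437
EOQ* = 383.92 * 1.15437 = 443.2 units

443.2 units


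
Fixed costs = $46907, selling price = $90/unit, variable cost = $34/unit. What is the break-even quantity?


Formula: BEQ = Fixed Costs / (Price - Variable Cost)
Contribution margin = $90 - $34 = $56/unit
BEQ = ceil($46907 / $56/unit) = ceil(837.62) = 838 units

838 units


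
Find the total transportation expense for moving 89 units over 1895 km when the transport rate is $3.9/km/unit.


TC = dist * cost * units = 1895 * 3.9 * 89 = $657754.50

$657754.50


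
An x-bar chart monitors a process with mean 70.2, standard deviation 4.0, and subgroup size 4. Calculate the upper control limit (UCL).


UCL = 70.2 + 3 * 4.0 / sqrt(4)

76.2


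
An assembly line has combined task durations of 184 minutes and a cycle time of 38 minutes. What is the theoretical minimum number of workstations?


Formula: N_min = ceil(Sum of Task Times / Cycle Time)
N_min = ceil(184 min / 38 min) = ceil(4.8421)
N_min = 5 stations

5


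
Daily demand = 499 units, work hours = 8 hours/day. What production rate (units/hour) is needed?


Formula: Production Rate = Daily Demand / Available Hours
Rate = 499 units/day / 8 hours/day
Rate = 62.4 units/hour

62.4 units/hour


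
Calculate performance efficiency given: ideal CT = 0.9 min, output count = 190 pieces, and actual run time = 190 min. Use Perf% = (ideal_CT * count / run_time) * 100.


Formula: Performance = (Ideal CT * Total Count) / Run Time * 100
Ideal output time = 0.9 * 190 = 171.0 min
Performance = 171.0 / 190 * 100 = 90.0%

90.0%


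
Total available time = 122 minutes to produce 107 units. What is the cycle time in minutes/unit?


Formula: CT = Available Time / Number of Units
CT = 122 min / 107 units
CT = 1.14 min/unit

1.14 min/unit


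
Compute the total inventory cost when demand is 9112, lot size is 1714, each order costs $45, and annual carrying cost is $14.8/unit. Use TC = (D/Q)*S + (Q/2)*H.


TC = 9112/1714 * 45 + 1714/2 * 14.8

$12922.83


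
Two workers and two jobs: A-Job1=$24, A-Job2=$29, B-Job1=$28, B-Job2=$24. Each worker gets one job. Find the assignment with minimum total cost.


Option 1: A->1 + B->2 = $24 + $24 = $48
Option 2: A->2 + B->1 = $29 + $28 = $57
Min cost = min($48, $57) = $48

$48


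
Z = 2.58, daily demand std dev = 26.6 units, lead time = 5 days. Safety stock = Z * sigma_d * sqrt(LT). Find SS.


Formula: SS = z * sigma_d * sqrt(LT)
sqrt(LT) = sqrt(5) = 2.2361
SS = 2.58 * 26.6 * 2.2361
SS = 153.5 units

153.5 units


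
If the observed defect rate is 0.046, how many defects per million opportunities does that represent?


DPMO = defect_rate * 1000000 = 0.046 * 1000000

46000


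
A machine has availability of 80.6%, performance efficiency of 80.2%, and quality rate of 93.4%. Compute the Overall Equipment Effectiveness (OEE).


Formula: OEE = Availability * Performance * Quality / 10000
A * P = 80.6% * 80.2% / 100 = 64.64%
OEE = 64.64% * 93.4% / 100 = 60.4%

60.4%


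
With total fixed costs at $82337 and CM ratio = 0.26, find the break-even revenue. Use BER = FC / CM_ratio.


Formula: BER = Fixed Costs / Contribution Margin Ratio
BER = $82337 / 0.26
BER = $316680.77 (to the nearest cent)

$316680.77


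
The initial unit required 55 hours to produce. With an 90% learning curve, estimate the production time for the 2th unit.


Formula: T_n = T_1 * (learning_rate)^(log2(n)) where learning_rate = rate/100
Doublings = log2(2) = 1
T_n = 55 * 0.9^1
T_n = 55 * 0.9 = 49.5 hours

49.5 hours


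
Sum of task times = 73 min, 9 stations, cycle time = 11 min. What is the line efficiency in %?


Formula: Efficiency = Sum of Task Times / (N_stations * CT) * 100
Total station capacity = 9 stations * 11 min = 99 min
Efficiency = 73 / 99 * 100 = 73.7%

73.7%


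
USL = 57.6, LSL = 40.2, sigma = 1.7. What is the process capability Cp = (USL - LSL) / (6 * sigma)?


Cp = (57.6 - 40.2) / (6 * 1.7)

1.71


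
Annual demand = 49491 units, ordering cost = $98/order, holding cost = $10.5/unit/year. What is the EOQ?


Formula: EOQ = sqrt(2 * D * S / H)
Numerator: 2 * 49491 * 98 = 9700236
2DS/H = 9700236 / 10.5 = 923832.0
EOQ = sqrt(923832.0) = 961.2 units

961.2 units


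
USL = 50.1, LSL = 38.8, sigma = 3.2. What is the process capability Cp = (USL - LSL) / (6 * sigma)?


Cp = (50.1 - 38.8) / (6 * 3.2)

0.59


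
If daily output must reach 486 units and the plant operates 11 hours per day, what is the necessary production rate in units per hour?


Formula: Production Rate = Daily Demand / Available Hours
Rate = 486 units/day / 11 hours/day
Rate = 44.2 units/hour

44.2 units/hour


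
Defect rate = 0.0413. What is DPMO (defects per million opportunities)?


DPMO = defect_rate * 1000000 = 0.0413 * 1000000

41300


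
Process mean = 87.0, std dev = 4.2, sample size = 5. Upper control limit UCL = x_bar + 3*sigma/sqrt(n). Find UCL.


UCL = 87.0 + 3 * 4.2 / sqrt(5)

92.63


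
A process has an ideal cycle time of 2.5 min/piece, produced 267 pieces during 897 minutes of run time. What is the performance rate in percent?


Formula: Performance = (Ideal CT * Total Count) / Run Time * 100
Ideal output time = 2.5 * 267 = 667.5 min
Performance = 667.5 / 897 * 100 = 74.4%

74.4%


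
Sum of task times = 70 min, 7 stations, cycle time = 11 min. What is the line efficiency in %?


Formula: Efficiency = Sum of Task Times / (N_stations * CT) * 100
Total station capacity = 7 stations * 11 min = 77 min
Efficiency = 70 / 77 * 100 = 90.9%

90.9%


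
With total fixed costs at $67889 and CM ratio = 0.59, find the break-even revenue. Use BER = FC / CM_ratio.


Formula: BER = Fixed Costs / Contribution Margin Ratio
BER = $67889 / 0.59
BER = $115066.10 (to the nearest cent)

$115066.10


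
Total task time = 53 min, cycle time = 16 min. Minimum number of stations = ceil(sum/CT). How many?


Formula: N_min = ceil(Sum of Task Times / Cycle Time)
N_min = ceil(53 min / 16 min) = ceil(3.3125)
N_min = 4 stations

4


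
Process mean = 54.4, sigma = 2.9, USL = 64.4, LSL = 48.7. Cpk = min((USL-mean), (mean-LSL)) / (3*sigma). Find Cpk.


Cpu = (64.4 - 54.4) / (3 * 2.9) = 1.15
Cpl = (54.4 - 48.7) / (3 * 2.9) = 0.66
Cpk = min(1.15, 0.66) = 0.66

0.66


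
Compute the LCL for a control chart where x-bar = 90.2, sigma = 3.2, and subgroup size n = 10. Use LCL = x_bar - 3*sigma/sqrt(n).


LCL = 90.2 - 3 * 3.2 / sqrt(10)

87.16


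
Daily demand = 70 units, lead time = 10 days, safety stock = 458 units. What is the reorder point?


Formula: ROP = (Daily Demand * Lead Time) + Safety Stock
Demand during lead time = 70 * 10 = 700 units
ROP = 700 + 458 = 1158 units

1158 units


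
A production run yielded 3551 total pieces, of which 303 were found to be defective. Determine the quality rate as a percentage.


Formula: Quality Rate = Good Pieces / Total Pieces * 100
Good pieces = 3551 - 303 = 3248
QR = 3248 / 3551 * 100 = 91.5%

91.5%


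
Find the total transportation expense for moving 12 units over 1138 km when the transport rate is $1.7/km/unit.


TC = dist * cost * units = 1138 * 1.7 * 12 = $23215.20

$23215.20


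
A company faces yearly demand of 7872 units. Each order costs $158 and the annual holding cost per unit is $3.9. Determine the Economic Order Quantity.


Formula: EOQ = sqrt(2 * D * S / H)
Numerator: 2 * 7872 * 158 = 2487552
2DS/H = 2487552 / 3.9 = 637833.8
EOQ = sqrt(637833.8) = 798.6 units

798.6 units


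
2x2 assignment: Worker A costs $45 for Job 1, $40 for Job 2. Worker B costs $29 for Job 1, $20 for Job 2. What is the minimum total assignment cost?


Option 1: A->1 + B->2 = $45 + $20 = $65
Option 2: A->2 + B->1 = $40 + $29 = $69
Min cost = min($65, $69) = $65

$65


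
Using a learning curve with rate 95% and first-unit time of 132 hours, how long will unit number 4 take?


Formula: T_n = T_1 * (learning_rate)^(log2(n)) where learning_rate = rate/100
Doublings = log2(4) = 2
T_n = 132 * 0.95^2
T_n = 132 * 0.9025 = 119.1 hours

119.1 hours


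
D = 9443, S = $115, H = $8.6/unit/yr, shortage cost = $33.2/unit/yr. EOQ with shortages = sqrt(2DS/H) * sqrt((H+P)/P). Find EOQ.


Formula: EOQ* = sqrt(2DS/H) * sqrt((H+P)/P)
Base EOQ = sqrt(2*9443*115/8.6) = 502.54 units
Correction = sqrt((8.6+33.2)/33.2) = 1.12207
EOQ* = 502.54 * 1.12207 = 563.9 units

563.9 units


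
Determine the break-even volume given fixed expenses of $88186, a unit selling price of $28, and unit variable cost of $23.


Formula: BEQ = Fixed Costs / (Price - Variable Cost)
Contribution margin = $28 - $23 = $5/unit
BEQ = ceil($88186 / $5/unit) = ceil(17637.2) = 17638 units

17638 units


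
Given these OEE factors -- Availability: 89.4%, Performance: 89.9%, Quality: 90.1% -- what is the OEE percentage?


Formula: OEE = Availability * Performance * Quality / 10000
A * P = 89.4% * 89.9% / 100 = 80.37%
OEE = 80.37% * 90.1% / 100 = 72.4%

72.4%


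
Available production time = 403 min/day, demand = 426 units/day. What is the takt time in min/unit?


Formula: Takt Time = Available Production Time / Customer Demand
Takt = 403 min/day / 426 units/day
Takt = 0.95 min/unit

0.95 min/unit


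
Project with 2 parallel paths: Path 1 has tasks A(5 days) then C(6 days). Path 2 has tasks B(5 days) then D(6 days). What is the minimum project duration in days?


Path 1 = 5 + 6 = 11 days
Path 2 = 5 + 6 = 11 days
Duration = max(11, 11) = 11 days

11 days


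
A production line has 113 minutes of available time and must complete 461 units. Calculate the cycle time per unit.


Formula: CT = Available Time / Number of Units
CT = 113 min / 461 units
CT = 0.25 min/unit

0.25 min/unit


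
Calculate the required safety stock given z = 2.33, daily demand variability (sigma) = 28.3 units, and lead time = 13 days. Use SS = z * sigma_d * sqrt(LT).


Formula: SS = z * sigma_d * sqrt(LT)
sqrt(LT) = sqrt(13) = 3.6056
SS = 2.33 * 28.3 * 3.6056
SS = 237.7 units

237.7 units


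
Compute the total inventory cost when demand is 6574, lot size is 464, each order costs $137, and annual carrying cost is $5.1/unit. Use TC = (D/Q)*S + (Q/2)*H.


TC = 6574/464 * 137 + 464/2 * 5.1

$3124.23


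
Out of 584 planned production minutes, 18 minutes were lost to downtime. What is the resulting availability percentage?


Formula: Availability = (Planned Time - Downtime) / Planned Time * 100
Uptime = 584 - 18 = 566 min
Availability = 566 / 584 * 100 = 96.9%

96.9%


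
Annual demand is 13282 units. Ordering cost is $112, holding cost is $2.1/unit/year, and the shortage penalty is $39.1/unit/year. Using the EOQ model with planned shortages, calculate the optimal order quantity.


Formula: EOQ* = sqrt(2DS/H) * sqrt((H+P)/P)
Base EOQ = sqrt(2*13282*112/2.1) = 1190.27 units
Correction = sqrt((2.1+39.1)/39.1) = 1.0265
EOQ* = 1190.27 * 1.0265 = 1221.8 units

1221.8 units


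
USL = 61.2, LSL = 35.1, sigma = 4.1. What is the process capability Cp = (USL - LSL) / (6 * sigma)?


Cp = (61.2 - 35.1) / (6 * 4.1)

1.06


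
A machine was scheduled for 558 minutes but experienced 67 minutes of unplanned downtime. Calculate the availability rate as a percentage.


Formula: Availability = (Planned Time - Downtime) / Planned Time * 100
Uptime = 558 - 67 = 491 min
Availability = 491 / 558 * 100 = 88.0%

88.0%


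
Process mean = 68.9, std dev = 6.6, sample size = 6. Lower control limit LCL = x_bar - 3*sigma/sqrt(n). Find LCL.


LCL = 68.9 - 3 * 6.6 / sqrt(6)

60.82


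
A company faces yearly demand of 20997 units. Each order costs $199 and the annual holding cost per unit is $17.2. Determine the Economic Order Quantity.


Formula: EOQ = sqrt(2 * D * S / H)
Numerator: 2 * 20997 * 199 = 8356806
2DS/H = 8356806 / 17.2 = 485860.8
EOQ = sqrt(485860.8) = 697.0 units

697.0 units


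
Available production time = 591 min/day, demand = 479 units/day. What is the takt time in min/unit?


Formula: Takt Time = Available Production Time / Customer Demand
Takt = 591 min/day / 479 units/day
Takt = 1.23 min/unit

1.23 min/unit


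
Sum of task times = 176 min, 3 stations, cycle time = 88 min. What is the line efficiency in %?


Formula: Efficiency = Sum of Task Times / (N_stations * CT) * 100
Total station capacity = 3 stations * 88 min = 264 min
Efficiency = 176 / 264 * 100 = 66.7%

66.7%


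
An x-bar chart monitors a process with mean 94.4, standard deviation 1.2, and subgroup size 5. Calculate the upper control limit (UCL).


UCL = 94.4 + 3 * 1.2 / sqrt(5)

96.01


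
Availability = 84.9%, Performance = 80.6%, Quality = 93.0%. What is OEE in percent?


Formula: OEE = Availability * Performance * Quality / 10000
A * P = 84.9% * 80.6% / 100 = 68.43%
OEE = 68.43% * 93.0% / 100 = 63.6%

63.6%


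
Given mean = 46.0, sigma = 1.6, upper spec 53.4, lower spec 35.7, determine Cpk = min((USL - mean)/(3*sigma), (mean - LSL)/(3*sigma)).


Cpu = (53.4 - 46.0) / (3 * 1.6) = 1.54
Cpl = (46.0 - 35.7) / (3 * 1.6) = 2.15
Cpk = min(1.54, 2.15) = 1.54

1.54


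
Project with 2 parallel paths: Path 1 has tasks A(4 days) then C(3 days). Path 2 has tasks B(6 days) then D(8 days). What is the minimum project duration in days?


Path 1 = 4 + 3 = 7 days
Path 2 = 6 + 8 = 14 days
Duration = max(7, 14) = 14 days

14 days


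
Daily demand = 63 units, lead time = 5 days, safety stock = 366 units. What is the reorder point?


Formula: ROP = (Daily Demand * Lead Time) + Safety Stock
Demand during lead time = 63 * 5 = 315 units
ROP = 315 + 366 = 681 units

681 units


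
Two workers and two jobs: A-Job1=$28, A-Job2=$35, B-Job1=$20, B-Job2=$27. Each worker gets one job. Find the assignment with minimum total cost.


Option 1: A->1 + B->2 = $28 + $27 = $55
Option 2: A->2 + B->1 = $35 + $20 = $55
Min cost = min($55, $55) = $55

$55


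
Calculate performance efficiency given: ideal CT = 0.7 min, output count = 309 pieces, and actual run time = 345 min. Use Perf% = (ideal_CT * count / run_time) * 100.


Formula: Performance = (Ideal CT * Total Count) / Run Time * 100
Ideal output time = 0.7 * 309 = 216.3 min
Performance = 216.3 / 345 * 100 = 62.7%

62.7%


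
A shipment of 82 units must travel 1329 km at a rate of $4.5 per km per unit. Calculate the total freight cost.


TC = dist * cost * units = 1329 * 4.5 * 82 = $490401.00

$490401.00


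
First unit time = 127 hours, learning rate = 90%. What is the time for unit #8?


Formula: T_n = T_1 * (learning_rate)^(log2(n)) where learning_rate = rate/100
Doublings = log2(8) = 3
T_n = 127 * 0.9^3
T_n = 127 * 0.729 = 92.6 hours

92.6 hours


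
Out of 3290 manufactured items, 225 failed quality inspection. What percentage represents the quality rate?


Formula: Quality Rate = Good Pieces / Total Pieces * 100
Good pieces = 3290 - 225 = 3065
QR = 3065 / 3290 * 100 = 93.2%

93.2%


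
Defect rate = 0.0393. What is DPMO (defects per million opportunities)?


DPMO = defect_rate * 1000000 = 0.0393 * 1000000

39300


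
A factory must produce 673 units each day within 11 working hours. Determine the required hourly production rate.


Formula: Production Rate = Daily Demand / Available Hours
Rate = 673 units/day / 11 hours/day
Rate = 61.2 units/hour

61.2 units/hour


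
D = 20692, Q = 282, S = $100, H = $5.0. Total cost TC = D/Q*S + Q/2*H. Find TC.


TC = 20692/282 * 100 + 282/2 * 5.0

$8042.59


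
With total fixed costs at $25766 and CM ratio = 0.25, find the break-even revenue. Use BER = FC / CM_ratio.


Formula: BER = Fixed Costs / Contribution Margin Ratio
BER = $25766 / 0.25
BER = $103064.00 (to the nearest cent)

$103064.00


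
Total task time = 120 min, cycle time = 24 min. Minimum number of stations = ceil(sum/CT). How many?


Formula: N_min = ceil(Sum of Task Times / Cycle Time)
N_min = ceil(120 min / 24 min) = ceil(5.0)
N_min = 5 stations

5


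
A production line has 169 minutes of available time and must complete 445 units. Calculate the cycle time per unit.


Formula: CT = Available Time / Number of Units
CT = 169 min / 445 units
CT = 0.38 min/unit

0.38 min/unit


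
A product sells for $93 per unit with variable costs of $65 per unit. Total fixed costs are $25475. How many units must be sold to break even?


Formula: BEQ = Fixed Costs / (Price - Variable Cost)
Contribution margin = $93 - $65 = $28/unit
BEQ = ceil($25475 / $28/unit) = ceil(909.82) = 910 units

910 units


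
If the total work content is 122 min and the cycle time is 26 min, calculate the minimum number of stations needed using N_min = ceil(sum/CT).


Formula: N_min = ceil(Sum of Task Times / Cycle Time)
N_min = ceil(122 min / 26 min) = ceil(4.6923)
N_min = 5 stations

5


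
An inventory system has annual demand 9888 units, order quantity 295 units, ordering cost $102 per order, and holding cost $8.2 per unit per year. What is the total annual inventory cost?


TC = 9888/295 * 102 + 295/2 * 8.2

$4628.40


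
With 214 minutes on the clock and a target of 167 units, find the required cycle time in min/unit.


Formula: CT = Available Time / Number of Units
CT = 214 min / 167 units
CT = 1.28 min/unit

1.28 min/unit


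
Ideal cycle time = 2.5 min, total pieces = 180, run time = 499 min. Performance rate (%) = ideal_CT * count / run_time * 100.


Formula: Performance = (Ideal CT * Total Count) / Run Time * 100
Ideal output time = 2.5 * 180 = 450.0 min
Performance = 450.0 / 499 * 100 = 90.2%

90.2%


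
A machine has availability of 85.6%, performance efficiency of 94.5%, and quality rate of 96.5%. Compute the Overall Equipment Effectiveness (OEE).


Formula: OEE = Availability * Performance * Quality / 10000
A * P = 85.6% * 94.5% / 100 = 80.89%
OEE = 80.89% * 96.5% / 100 = 78.1%

78.1%


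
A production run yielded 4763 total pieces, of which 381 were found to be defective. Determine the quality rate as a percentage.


Formula: Quality Rate = Good Pieces / Total Pieces * 100
Good pieces = 4763 - 381 = 4382
QR = 4382 / 4763 * 100 = 92.0%

92.0%


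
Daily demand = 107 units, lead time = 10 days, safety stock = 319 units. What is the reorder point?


Formula: ROP = (Daily Demand * Lead Time) + Safety Stock
Demand during lead time = 107 * 10 = 1070 units
ROP = 1070 + 319 = 1389 units

1389 units


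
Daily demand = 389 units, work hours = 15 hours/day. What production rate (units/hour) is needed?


Formula: Production Rate = Daily Demand / Available Hours
Rate = 389 units/day / 15 hours/day
Rate = 25.9 units/hour

25.9 units/hour


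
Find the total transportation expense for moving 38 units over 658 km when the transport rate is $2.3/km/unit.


TC = dist * cost * units = 658 * 2.3 * 38 = $57509.20

$57509.20


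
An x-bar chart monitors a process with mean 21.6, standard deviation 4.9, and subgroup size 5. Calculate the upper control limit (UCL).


UCL = 21.6 + 3 * 4.9 / sqrt(5)

28.17


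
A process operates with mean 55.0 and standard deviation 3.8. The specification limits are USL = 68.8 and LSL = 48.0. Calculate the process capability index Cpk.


Cpu = (68.8 - 55.0) / (3 * 3.8) = 1.21
Cpl = (55.0 - 48.0) / (3 * 3.8) = 0.61
Cpk = min(1.21, 0.61) = 0.61

0.61


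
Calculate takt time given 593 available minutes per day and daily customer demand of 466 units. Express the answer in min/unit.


Formula: Takt Time = Available Production Time / Customer Demand
Takt = 593 min/day / 466 units/day
Takt = 1.27 min/unit

1.27 min/unit


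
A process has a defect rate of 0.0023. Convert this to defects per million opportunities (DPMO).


DPMO = defect_rate * 1000000 = 0.0023 * 1000000

2300


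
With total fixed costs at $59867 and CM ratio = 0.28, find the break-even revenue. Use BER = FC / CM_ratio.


Formula: BER = Fixed Costs / Contribution Margin Ratio
BER = $59867 / 0.28
BER = $213810.71 (to the nearest cent)

$213810.71


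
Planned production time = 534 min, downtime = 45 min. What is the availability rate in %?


Formula: Availability = (Planned Time - Downtime) / Planned Time * 100
Uptime = 534 - 45 = 489 min
Availability = 489 / 534 * 100 = 91.6%

91.6%


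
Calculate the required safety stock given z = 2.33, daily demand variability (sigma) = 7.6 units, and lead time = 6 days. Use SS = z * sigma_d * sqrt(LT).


Formula: SS = z * sigma_d * sqrt(LT)
sqrt(LT) = sqrt(6) = 2.4495
SS = 2.33 * 7.6 * 2.4495
SS = 43.4 units

43.4 units


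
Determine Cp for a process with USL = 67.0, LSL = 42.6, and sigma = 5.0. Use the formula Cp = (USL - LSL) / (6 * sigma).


Cp = (67.0 - 42.6) / (6 * 5.0)

0.81


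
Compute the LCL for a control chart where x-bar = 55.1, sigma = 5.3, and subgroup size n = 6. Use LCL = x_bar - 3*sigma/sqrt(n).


LCL = 55.1 - 3 * 5.3 / sqrt(6)

48.61


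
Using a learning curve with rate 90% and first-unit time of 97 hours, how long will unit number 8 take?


Formula: T_n = T_1 * (learning_rate)^(log2(n)) where learning_rate = rate/100
Doublings = log2(8) = 3
T_n = 97 * 0.9^3
T_n = 97 * 0.729 = 70.7 hours

70.7 hours


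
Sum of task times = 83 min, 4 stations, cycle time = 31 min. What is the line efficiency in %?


Formula: Efficiency = Sum of Task Times / (N_stations * CT) * 100
Total station capacity = 4 stations * 31 min = 124 min
Efficiency = 83 / 124 * 100 = 66.9%

66.9%


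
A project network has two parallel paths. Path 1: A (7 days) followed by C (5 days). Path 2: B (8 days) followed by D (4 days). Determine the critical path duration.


Path 1 = 7 + 5 = 12 days
Path 2 = 8 + 4 = 12 days
Duration = max(12, 12) = 12 days

12 days


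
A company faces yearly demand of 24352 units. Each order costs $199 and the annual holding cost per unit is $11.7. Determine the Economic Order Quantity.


Formula: EOQ = sqrt(2 * D * S / H)
Numerator: 2 * 24352 * 199 = 9692096
2DS/H = 9692096 / 11.7 = 828384.3
EOQ = sqrt(828384.3) = 910.2 units

910.2 units


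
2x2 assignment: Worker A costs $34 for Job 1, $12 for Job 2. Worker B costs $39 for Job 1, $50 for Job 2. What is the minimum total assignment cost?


Option 1: A->1 + B->2 = $34 + $50 = $84
Option 2: A->2 + B->1 = $12 + $39 = $51
Min cost = min($84, $51) = $51

$51


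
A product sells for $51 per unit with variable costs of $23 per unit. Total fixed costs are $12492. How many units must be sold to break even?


Formula: BEQ = Fixed Costs / (Price - Variable Cost)
Contribution margin = $51 - $23 = $28/unit
BEQ = ceil($12492 / $28/unit) = ceil(446.14) = 447 units

447 units


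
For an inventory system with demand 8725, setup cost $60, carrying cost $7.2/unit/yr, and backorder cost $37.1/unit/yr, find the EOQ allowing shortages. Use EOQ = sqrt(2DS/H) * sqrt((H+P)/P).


Formula: EOQ* = sqrt(2DS/H) * sqrt((H+P)/P)
Base EOQ = sqrt(2*8725*60/7.2) = 381.34 units
Correction = sqrt((7.2+37.1)/37.1) = 1.09274
EOQ* = 381.34 * 1.09274 = 416.7 units

416.7 units


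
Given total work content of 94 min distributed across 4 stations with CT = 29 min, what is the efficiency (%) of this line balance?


Formula: Efficiency = Sum of Task Times / (N_stations * CT) * 100
Total station capacity = 4 stations * 29 min = 116 min
Efficiency = 94 / 116 * 100 = 81.0%

81.0%


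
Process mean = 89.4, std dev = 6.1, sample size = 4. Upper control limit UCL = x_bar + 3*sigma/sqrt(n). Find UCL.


UCL = 89.4 + 3 * 6.1 / sqrt(4)

98.55


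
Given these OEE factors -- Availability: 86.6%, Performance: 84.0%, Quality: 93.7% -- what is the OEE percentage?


Formula: OEE = Availability * Performance * Quality / 10000
A * P = 86.6% * 84.0% / 100 = 72.74%
OEE = 72.74% * 93.7% / 100 = 68.2%

68.2%


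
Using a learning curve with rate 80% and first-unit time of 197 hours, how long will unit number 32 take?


Formula: T_n = T_1 * (learning_rate)^(log2(n)) where learning_rate = rate/100
Doublings = log2(32) = 5
T_n = 197 * 0.8^5
T_n = 197 * 0.3277 = 64.6 hours

64.6 hours


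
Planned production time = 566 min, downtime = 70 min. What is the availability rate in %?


Formula: Availability = (Planned Time - Downtime) / Planned Time * 100
Uptime = 566 - 70 = 496 min
Availability = 496 / 566 * 100 = 87.6%

87.6%


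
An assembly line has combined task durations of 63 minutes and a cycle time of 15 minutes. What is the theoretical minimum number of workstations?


Formula: N_min = ceil(Sum of Task Times / Cycle Time)
N_min = ceil(63 min / 15 min) = ceil(4.2)
N_min = 5 stations

5


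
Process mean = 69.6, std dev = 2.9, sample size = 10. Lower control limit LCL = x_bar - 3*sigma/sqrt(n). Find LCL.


LCL = 69.6 - 3 * 2.9 / sqrt(10)

66.85


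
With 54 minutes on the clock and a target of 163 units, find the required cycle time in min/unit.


Formula: CT = Available Time / Number of Units
CT = 54 min / 163 units
CT = 0.33 min/unit

0.33 min/unit


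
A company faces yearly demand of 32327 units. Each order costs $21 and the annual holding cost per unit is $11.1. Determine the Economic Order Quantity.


Formula: EOQ = sqrt(2 * D * S / H)
Numerator: 2 * 32327 * 21 = 1357734
2DS/H = 1357734 / 11.1 = 122318.4
EOQ = sqrt(122318.4) = 349.7 units

349.7 units


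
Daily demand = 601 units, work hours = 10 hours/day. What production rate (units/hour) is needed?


Formula: Production Rate = Daily Demand / Available Hours
Rate = 601 units/day / 10 hours/day
Rate = 60.1 units/hour

60.1 units/hour


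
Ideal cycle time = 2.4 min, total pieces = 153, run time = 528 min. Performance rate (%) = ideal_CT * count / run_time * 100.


Formula: Performance = (Ideal CT * Total Count) / Run Time * 100
Ideal output time = 2.4 * 153 = 367.2 min
Performance = 367.2 / 528 * 100 = 69.5%

69.5%


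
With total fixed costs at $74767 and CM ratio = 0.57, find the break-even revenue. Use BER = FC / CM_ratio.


Formula: BER = Fixed Costs / Contribution Margin Ratio
BER = $74767 / 0.57
BER = $131170.18 (to the nearest cent)

$131170.18


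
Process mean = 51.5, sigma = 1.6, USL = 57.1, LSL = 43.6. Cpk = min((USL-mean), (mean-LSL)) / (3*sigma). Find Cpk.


Cpu = (57.1 - 51.5) / (3 * 1.6) = 1.17
Cpl = (51.5 - 43.6) / (3 * 1.6) = 1.65
Cpk = min(1.17, 1.65) = 1.17

1.17


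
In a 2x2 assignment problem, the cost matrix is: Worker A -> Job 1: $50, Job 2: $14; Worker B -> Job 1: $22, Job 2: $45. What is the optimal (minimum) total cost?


Option 1: A->1 + B->2 = $50 + $45 = $95
Option 2: A->2 + B->1 = $14 + $22 = $36
Min cost = min($95, $36) = $36

$36


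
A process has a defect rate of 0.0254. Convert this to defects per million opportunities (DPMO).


DPMO = defect_rate * 1000000 = 0.0254 * 1000000

25400


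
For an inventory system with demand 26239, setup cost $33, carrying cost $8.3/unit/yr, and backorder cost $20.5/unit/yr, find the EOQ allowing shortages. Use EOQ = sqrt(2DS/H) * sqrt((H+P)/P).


Formula: EOQ* = sqrt(2DS/H) * sqrt((H+P)/P)
Base EOQ = sqrt(2*26239*33/8.3) = 456.78 units
Correction = sqrt((8.3+20.5)/20.5) = 1.18528
EOQ* = 456.78 * 1.18528 = 541.4 units

541.4 units


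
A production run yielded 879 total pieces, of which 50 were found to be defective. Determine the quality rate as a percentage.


Formula: Quality Rate = Good Pieces / Total Pieces * 100
Good pieces = 879 - 50 = 829
QR = 829 / 879 * 100 = 94.3%

94.3%


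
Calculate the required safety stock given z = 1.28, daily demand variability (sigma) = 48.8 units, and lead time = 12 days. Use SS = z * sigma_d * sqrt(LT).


Formula: SS = z * sigma_d * sqrt(LT)
sqrt(LT) = sqrt(12) = 3.4641
SS = 1.28 * 48.8 * 3.4641
SS = 216.4 units

216.4 units


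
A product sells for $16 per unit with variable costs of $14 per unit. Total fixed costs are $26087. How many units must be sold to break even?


Formula: BEQ = Fixed Costs / (Price - Variable Cost)
Contribution margin = $16 - $14 = $2/unit
BEQ = ceil($26087 / $2/unit) = ceil(13043.5) = 13044 units

13044 units


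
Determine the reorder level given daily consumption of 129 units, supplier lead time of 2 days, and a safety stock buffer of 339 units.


Formula: ROP = (Daily Demand * Lead Time) + Safety Stock
Demand during lead time = 129 * 2 = 258 units
ROP = 258 + 339 = 597 units

597 units


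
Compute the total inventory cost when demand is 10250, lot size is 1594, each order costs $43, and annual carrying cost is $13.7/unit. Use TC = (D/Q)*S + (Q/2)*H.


TC = 10250/1594 * 43 + 1594/2 * 13.7

$11195.41


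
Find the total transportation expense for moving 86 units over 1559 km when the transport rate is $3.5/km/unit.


TC = dist * cost * units = 1559 * 3.5 * 86 = $469259.00

$469259.00


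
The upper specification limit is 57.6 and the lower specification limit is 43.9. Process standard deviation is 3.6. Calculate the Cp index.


Cp = (57.6 - 43.9) / (6 * 3.6)

0.63


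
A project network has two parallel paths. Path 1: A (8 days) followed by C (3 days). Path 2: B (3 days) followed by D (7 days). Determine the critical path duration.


Path 1 = 8 + 3 = 11 days
Path 2 = 3 + 7 = 10 days
Duration = max(11, 10) = 11 days

11 days


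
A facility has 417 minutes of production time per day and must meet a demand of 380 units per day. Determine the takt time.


Formula: Takt Time = Available Production Time / Customer Demand
Takt = 417 min/day / 380 units/day
Takt = 1.1 min/unit

1.1 min/unit


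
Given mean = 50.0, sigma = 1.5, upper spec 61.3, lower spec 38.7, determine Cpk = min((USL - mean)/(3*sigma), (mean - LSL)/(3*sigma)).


Cpu = (61.3 - 50.0) / (3 * 1.5) = 2.51
Cpl = (50.0 - 38.7) / (3 * 1.5) = 2.51
Cpk = min(2.51, 2.51) = 2.51

2.51


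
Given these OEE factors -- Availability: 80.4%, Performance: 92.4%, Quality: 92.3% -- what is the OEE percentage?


Formula: OEE = Availability * Performance * Quality / 10000
A * P = 80.4% * 92.4% / 100 = 74.29%
OEE = 74.29% * 92.3% / 100 = 68.6%

68.6%


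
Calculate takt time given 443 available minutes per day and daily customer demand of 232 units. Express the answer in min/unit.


Formula: Takt Time = Available Production Time / Customer Demand
Takt = 443 min/day / 232 units/day
Takt = 1.91 min/unit

1.91 min/unit


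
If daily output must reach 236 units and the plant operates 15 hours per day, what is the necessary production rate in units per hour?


Formula: Production Rate = Daily Demand / Available Hours
Rate = 236 units/day / 15 hours/day
Rate = 15.7 units/hour

15.7 units/hour


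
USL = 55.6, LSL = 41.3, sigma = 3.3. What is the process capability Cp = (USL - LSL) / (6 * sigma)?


Cp = (55.6 - 41.3) / (6 * 3.3)

0.72


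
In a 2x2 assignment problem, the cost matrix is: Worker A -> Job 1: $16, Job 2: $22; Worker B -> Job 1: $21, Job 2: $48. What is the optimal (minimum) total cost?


Option 1: A->1 + B->2 = $16 + $48 = $64
Option 2: A->2 + B->1 = $22 + $21 = $43
Min cost = min($64, $43) = $43

$43


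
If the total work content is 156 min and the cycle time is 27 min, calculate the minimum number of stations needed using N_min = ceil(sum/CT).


Formula: N_min = ceil(Sum of Task Times / Cycle Time)
N_min = ceil(156 min / 27 min) = ceil(5.7778)
N_min = 6 stations

6


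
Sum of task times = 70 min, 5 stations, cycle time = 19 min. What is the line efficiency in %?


Formula: Efficiency = Sum of Task Times / (N_stations * CT) * 100
Total station capacity = 5 stations * 19 min = 95 min
Efficiency = 70 / 95 * 100 = 73.7%

73.7%


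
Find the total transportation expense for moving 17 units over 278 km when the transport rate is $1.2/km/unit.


TC = dist * cost * units = 278 * 1.2 * 17 = $5671.20

$5671.20


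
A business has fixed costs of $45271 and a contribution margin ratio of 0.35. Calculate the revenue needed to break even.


Formula: BER = Fixed Costs / Contribution Margin Ratio
BER = $45271 / 0.35
BER = $129345.71 (to the nearest cent)

$129345.71


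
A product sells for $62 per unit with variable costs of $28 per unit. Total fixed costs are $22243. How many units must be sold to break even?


Formula: BEQ = Fixed Costs / (Price - Variable Cost)
Contribution margin = $62 - $28 = $34/unit
BEQ = ceil($22243 / $34/unit) = ceil(654.21) = 655 units

655 units


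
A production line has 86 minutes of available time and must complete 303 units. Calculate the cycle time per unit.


Formula: CT = Available Time / Number of Units
CT = 86 min / 303 units
CT = 0.28 min/unit

0.28 min/unit


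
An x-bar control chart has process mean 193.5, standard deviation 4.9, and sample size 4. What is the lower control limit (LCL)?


LCL = 193.5 - 3 * 4.9 / sqrt(4)

186.15


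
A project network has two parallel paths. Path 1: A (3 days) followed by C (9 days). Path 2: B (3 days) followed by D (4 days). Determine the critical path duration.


Path 1 = 3 + 9 = 12 days
Path 2 = 3 + 4 = 7 days
Duration = max(12, 7) = 12 days

12 days


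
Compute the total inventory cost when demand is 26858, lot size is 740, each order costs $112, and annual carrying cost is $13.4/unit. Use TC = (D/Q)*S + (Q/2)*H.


TC = 26858/740 * 112 + 740/2 * 13.4

$9022.99


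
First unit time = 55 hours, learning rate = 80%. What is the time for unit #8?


Formula: T_n = T_1 * (learning_rate)^(log2(n)) where learning_rate = rate/100
Doublings = log2(8) = 3
T_n = 55 * 0.8^3
T_n = 55 * 0.512 = 28.2 hours

28.2 hours


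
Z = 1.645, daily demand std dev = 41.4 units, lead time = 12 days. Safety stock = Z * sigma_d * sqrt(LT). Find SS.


Formula: SS = z * sigma_d * sqrt(LT)
sqrt(LT) = sqrt(12) = 3.4641
SS = 1.645 * 41.4 * 3.4641
SS = 235.9 units

235.9 units


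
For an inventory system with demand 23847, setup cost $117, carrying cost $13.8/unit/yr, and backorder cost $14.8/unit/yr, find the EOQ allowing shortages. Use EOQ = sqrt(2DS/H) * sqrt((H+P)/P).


Formula: EOQ* = sqrt(2DS/H) * sqrt((H+P)/P)
Base EOQ = sqrt(2*23847*117/13.8) = 635.89 units
Correction = sqrt((13.8+14.8)/14.8) = 1.39012
EOQ* = 635.89 * 1.39012 = 884.0 units

884.0 units


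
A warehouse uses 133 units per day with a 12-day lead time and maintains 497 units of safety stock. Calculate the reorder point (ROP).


Formula: ROP = (Daily Demand * Lead Time) + Safety Stock
Demand during lead time = 133 * 12 = 1596 units
ROP = 1596 + 497 = 2093 units

2093 units


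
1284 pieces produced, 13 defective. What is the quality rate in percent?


Formula: Quality Rate = Good Pieces / Total Pieces * 100
Good pieces = 1284 - 13 = 1271
QR = 1271 / 1284 * 100 = 99.0%

99.0%


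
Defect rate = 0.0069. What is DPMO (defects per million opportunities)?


DPMO = defect_rate * 1000000 = 0.0069 * 1000000

6900


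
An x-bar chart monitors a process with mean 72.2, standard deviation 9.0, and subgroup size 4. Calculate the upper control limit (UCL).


UCL = 72.2 + 3 * 9.0 / sqrt(4)

85.7


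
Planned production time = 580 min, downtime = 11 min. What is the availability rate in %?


Formula: Availability = (Planned Time - Downtime) / Planned Time * 100
Uptime = 580 - 11 = 569 min
Availability = 569 / 580 * 100 = 98.1%

98.1%


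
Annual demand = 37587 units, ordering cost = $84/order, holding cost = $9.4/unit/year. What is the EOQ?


Formula: EOQ = sqrt(2 * D * S / H)
Numerator: 2 * 37587 * 84 = 6314616
2DS/H = 6314616 / 9.4 = 671767.7
EOQ = sqrt(671767.7) = 819.6 units

819.6 units


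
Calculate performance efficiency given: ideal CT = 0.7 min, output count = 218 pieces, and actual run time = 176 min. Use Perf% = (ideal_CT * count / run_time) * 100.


Formula: Performance = (Ideal CT * Total Count) / Run Time * 100
Ideal output time = 0.7 * 218 = 152.6 min
Performance = 152.6 / 176 * 100 = 86.7%

86.7%


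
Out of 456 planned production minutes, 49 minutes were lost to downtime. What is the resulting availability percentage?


Formula: Availability = (Planned Time - Downtime) / Planned Time * 100
Uptime = 456 - 49 = 407 min
Availability = 407 / 456 * 100 = 89.3%

89.3%


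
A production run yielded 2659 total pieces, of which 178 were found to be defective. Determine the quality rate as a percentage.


Formula: Quality Rate = Good Pieces / Total Pieces * 100
Good pieces = 2659 - 178 = 2481
QR = 2481 / 2659 * 100 = 93.3%

93.3%
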